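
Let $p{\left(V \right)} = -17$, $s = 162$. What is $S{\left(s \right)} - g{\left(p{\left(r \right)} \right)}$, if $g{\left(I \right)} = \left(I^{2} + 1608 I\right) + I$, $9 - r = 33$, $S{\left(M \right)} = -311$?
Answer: $26753$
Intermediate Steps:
$r = -24$ ($r = 9 - 33 = -24$)
$g{\left(I \right)} = I^{2} + 1609 I$
$S{\left(s \right)} - g{\left(p{\left(r \right)} \right)} = -311 - - 17 \left(1609 - 17\right) = -311 - \left(-17\right) 1592 = -311 - -27064 = -311 + 27064 = 26753$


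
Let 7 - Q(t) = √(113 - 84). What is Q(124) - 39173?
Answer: -39166 - √29 ≈ -39171.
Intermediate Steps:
Q(t) = 7 - √29 (Q(t) = 7 - √(113 - 84) = 7 - √29)
Q(124) - 39173 = (7 - √29) - 39173 = -39166 - √29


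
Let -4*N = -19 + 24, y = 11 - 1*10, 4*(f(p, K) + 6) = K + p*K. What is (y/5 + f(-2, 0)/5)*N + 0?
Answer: 5/4 ≈ 1.2500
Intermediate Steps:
f(p, K) = -6 + K/4 + K*p/4 (f(p, K) = -6 + (K + p*K)/4 = -6 + (K + K*p)/4 = -6 + (K/4 + K*p/4) = -6 + K/4 + K*p/4)
y = 1 (y = 11 - 10 = 1)
N = -5/4 (N = -(-19 + 24)/4 = -1/4*5 = -5/4 ≈ -1.2500)
(y/5 + f(-2, 0)/5)*N + 0 = (1/5 + (-6 + (1/4)*0 + (1/4)*0*(-2))/5)*(-5/4) + 0 = (1*(1/5) + (-6 + 0 + 0)*(1/5))*(-5/4) + 0 = (1/5 - 6*1/5)*(-5/4) + 0 = (1/5 - 6/5)*(-5/4) + 0 = -1*(-5/4) + 0 = 5/4 + 0 = 5/4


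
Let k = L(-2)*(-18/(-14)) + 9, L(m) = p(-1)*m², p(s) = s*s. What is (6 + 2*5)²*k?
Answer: 25344/7 ≈ 3620.6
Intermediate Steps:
p(s) = s²
L(m) = m² (L(m) = (-1)²*m² = 1*m² = m²)
k = 99/7 (k = (-2)²*(-18/(-14)) + 9 = 4*(-18*(-1/14)) + 9 = 4*(9/7) + 9 = 36/7 + 9 = 99/7 ≈ 14.143)
(6 + 2*5)²*k = (6 + 2*5)²*(99/7) = (6 + 10)²*(99/7) = 16²*(99/7) = 256*(99/7) = 25344/7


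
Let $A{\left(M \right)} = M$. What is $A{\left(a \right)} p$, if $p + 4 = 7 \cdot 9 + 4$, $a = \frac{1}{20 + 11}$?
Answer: $\frac{63}{31} \approx 2.0323$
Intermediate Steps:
$a = \frac{1}{31} \approx 0.032258$
$p = 63$ ($p = -4 + \left(7 \cdot 9 + 4\right) = -4 + \left(63 + 4\right) = -4 + 67 = 63$)
$A{\left(a \right)} p = \frac{1}{31} \cdot 63 = \frac{63}{31}$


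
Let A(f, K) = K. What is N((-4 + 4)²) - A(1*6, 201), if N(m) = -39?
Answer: -240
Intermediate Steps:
N((-4 + 4)²) - A(1*6, 201) = -39 - 1*201 = -39 - 201 = -240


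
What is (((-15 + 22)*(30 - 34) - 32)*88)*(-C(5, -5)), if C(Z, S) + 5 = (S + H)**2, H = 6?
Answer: -21120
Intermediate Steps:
C(Z, S) = -5 + (6 + S)**2 (C(Z, S) = -5 + (S + 6)**2 = -5 + (6 + S)**2)
(((-15 + 22)*(30 - 34) - 32)*88)*(-C(5, -5)) = (((-15 + 22)*(30 - 34) - 32)*88)*(-(-5 + (6 - 5)**2)) = ((7*(-4) - 32)*88)*(-(-5 + 1**2)) = ((-28 - 32)*88)*(-(-5 + 1)) = (-60*88)*(-1*(-4)) = -5280*4 = -21120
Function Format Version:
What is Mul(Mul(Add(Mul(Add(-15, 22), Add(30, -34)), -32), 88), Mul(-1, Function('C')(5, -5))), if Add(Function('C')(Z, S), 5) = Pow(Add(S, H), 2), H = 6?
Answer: -21120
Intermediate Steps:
Function('C')(Z, S) = Add(-5, Pow(Add(6, S), 2)) (Function('C')(Z, S) = Add(-5, Pow(Add(S, 6), 2)) = Add(-5, Pow(Add(6, S), 2)))
Mul(Mul(Add(Mul(Add(-15, 22), Add(30, -34)), -32), 88), Mul(-1, Function('C')(5, -5))) = Mul(Mul(Add(Mul(Add(-15, 22), Add(30, -34)), -32), 88), Mul(-1, Add(-5, Pow(Add(6, -5), 2)))) = Mul(Mul(Add(Mul(7, -4), -32), 88), Mul(-1, Add(-5, Pow(1, 2)))) = Mul(Mul(Add(-28, -32), 88), Mul(-1, Add(-5, 1))) = Mul(Mul(-60, 88), Mul(-1, -4)) = Mul(-5280, 4) = -21120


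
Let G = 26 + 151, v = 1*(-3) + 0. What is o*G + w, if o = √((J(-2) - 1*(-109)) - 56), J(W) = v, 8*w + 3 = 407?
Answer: 101/2 + 885*√2 ≈ 1302.1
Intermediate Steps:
v = -3 (v = -3 + 0 = -3)
w = 101/2 (w = -3/8 + (⅛)*407 = -3/8 + 407/8 = 101/2 ≈ 50.500)
J(W) = -3
G = 177
o = 5*√2 (o = √((-3 - 1*(-109)) - 56) = √((-3 + 109) - 56) = √(106 - 56) = √50 = 5*√2 ≈ 7.0711)
o*G + w = (5*√2)*177 + 101/2 = 885*√2 + 101/2 = 101/2 + 885*√2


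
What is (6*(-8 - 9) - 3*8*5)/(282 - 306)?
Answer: 37/4 ≈ 9.2500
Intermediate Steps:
(6*(-8 - 9) - 3*8*5)/(282 - 306) = (6*(-17) - 24*5)/(-24) = (-102 - 120)*(-1/24) = -222*(-1/24) = 37/4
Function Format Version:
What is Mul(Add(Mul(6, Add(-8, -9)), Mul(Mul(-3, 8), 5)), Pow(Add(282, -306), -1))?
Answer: Rational(37, 4) ≈ 9.2500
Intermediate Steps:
Mul(Add(Mul(6, Add(-8, -9)), Mul(Mul(-3, 8), 5)), Pow(Add(282, -306), -1)) = Mul(Add(Mul(6, -17), Mul(-24, 5)), Pow(-24, -1)) = Mul(Add(-102, -120), Rational(-1, 24)) = Mul(-222, Rational(-1, 24)) = Rational(37, 4)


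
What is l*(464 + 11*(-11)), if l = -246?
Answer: -84378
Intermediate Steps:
l*(464 + 11*(-11)) = -246*(464 + 11*(-11)) = -246*(464 - 121) = -246*343 = -84378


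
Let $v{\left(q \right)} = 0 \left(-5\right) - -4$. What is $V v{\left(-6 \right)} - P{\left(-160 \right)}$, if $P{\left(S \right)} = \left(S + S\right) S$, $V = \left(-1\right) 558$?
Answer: $-53432$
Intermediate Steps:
$v{\left(q \right)} = 4$ ($v{\left(q \right)} = 0 + 4 = 4$)
$V = -558$
$P{\left(S \right)} = 2 S^{2}$ ($P{\left(S \right)} = 2 S S = 2 S^{2}$)
$V v{\left(-6 \right)} - P{\left(-160 \right)} = \left(-558\right) 4 - 2 \left(-160\right)^{2} = -2232 - 2 \cdot 25600 = -2232 - 51200 = -53432$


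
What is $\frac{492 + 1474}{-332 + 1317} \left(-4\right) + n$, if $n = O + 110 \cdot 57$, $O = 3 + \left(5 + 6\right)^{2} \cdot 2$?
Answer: $\frac{6409411}{985} \approx 6507.0$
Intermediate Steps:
$O = 245$ ($O = 3 + 11^{2} \cdot 2 = 3 + 121 \cdot 2 = 3 + 242 = 245$)
$n = 6515$ ($n = 245 + 110 \cdot 57 = 245 + 6270 = 6515$)
$\frac{492 + 1474}{-332 + 1317} \left(-4\right) + n = \frac{492 + 1474}{-332 + 1317} \left(-4\right) + 6515 = \frac{1966}{985} \left(-4\right) + 6515 = - \frac{7864}{985} + 6515 = \frac{6409411}{985}$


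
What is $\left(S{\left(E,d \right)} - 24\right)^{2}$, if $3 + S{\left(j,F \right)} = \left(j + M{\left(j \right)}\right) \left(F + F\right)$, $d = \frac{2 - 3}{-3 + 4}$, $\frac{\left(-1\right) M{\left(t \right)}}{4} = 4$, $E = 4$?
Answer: $9$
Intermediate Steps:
$M{\left(t \right)} = -16$ ($M{\left(t \right)} = \left(-4\right) 4 = -16$)
$d = -1$ ($d = - 1^{-1} = \left(-1\right) 1 = -1$)
$S{\left(j,F \right)} = -3 + 2 F \left(-16 + j\right)$ ($S{\left(j,F \right)} = -3 + \left(j - 16\right) \left(F + F\right) = -3 + \left(-16 + j\right) 2 F = -3 + 2 F \left(-16 + j\right)$)
$\left(S{\left(E,d \right)} - 24\right)^{2} = \left(\left(-3 - -32 + 2 \left(-1\right) 4\right) - 24\right)^{2} = \left(\left(-3 + 32 - 8\right) - 24\right)^{2} = \left(21 - 24\right)^{2} = \left(-3\right)^{2} = 9$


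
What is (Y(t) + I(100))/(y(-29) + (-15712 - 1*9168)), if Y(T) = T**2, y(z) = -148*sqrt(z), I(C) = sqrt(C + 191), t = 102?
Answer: -5392740/12909367 - 1555*sqrt(291)/38728101 + 37*I*sqrt(8439)/154912404 + 32079*I*sqrt(29)/12909367 ≈ -0.41842 + 0.013404*I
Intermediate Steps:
I(C) = sqrt(191 + C)
(Y(t) + I(100))/(y(-29) + (-15712 - 1*9168)) = (102**2 + sqrt(191 + 100))/(-148*I*sqrt(29) + (-15712 - 1*9168)) = (10404 + sqrt(291))/(-148*I*sqrt(29) + (-15712 - 9168)) = (10404 + sqrt(291))/(-148*I*sqrt(29) - 24880) = (10404 + sqrt(291))/(-24880 - 148*I*sqrt(29))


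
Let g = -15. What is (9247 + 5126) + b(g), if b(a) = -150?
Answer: 14223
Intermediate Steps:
(9247 + 5126) + b(g) = (9247 + 5126) - 150 = 14373 - 150 = 14223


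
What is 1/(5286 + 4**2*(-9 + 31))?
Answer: 1/5638 ≈ 0.00017737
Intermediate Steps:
1/(5286 + 4**2*(-9 + 31)) = 1/(5286 + 16*22) = 1/(5286 + 352) = 1/5638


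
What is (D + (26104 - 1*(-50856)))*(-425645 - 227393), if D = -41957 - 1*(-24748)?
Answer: -39019673538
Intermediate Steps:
D = -17209 (D = -41957 + 24748 = -17209)
(D + (26104 - 1*(-50856)))*(-425645 - 227393) = (-17209 + (26104 - 1*(-50856)))*(-425645 - 227393) = (-17209 + (26104 + 50856))*(-653038) = (-17209 + 76960)*(-653038) = 59751*(-653038) = -39019673538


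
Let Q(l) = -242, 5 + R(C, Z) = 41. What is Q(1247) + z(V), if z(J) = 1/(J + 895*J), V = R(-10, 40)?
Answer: -7805951/32256 ≈ -242.00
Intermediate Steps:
R(C, Z) = 36 (R(C, Z) = -5 + 41 = 36)
V = 36
z(J) = 1/(896*J)
Q(1247) + z(V) = -242 + (1/896)/36 = -242 + (1/896)*(1/36) = -242 + 1/32256 = -7805951/32256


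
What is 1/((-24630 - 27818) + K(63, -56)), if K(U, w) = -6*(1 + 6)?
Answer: -1/52490 ≈ -1.9051e-5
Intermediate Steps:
K(U, w) = -42 (K(U, w) = -6*7 = -42)
1/((-24630 - 27818) + K(63, -56)) = 1/((-24630 - 27818) - 42) = 1/(-52448 - 42) = 1/(-52490) = -1/52490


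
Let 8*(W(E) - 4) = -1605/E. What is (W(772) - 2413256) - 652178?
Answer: -18932097285/6176 ≈ -3.0654e+6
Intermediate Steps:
W(E) = 4 - 1605/(8*E) (W(E) = 4 + (-1605/E)/8 = 4 - 1605/(8*E))
(W(772) - 2413256) - 652178 = ((4 - 1605/8/772) - 2413256) - 652178 = ((4 - 1605/8*1/772) - 2413256) - 652178 = ((4 - 1605/6176) - 2413256) - 652178 = (23099/6176 - 2413256) - 652178 = -14904245957/6176 - 652178 = -18932097285/6176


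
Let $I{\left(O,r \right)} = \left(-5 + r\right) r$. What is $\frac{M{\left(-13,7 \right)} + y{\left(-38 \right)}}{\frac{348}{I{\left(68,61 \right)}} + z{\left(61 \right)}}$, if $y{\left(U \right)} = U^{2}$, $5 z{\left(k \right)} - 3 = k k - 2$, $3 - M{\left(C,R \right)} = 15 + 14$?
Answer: $\frac{6054860}{3179023} \approx 1.9046$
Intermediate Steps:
$M{\left(C,R \right)} = -26$ ($M{\left(C,R \right)} = 3 - \left(15 + 14\right) = 3 - 29 = -26$)
$I{\left(O,r \right)} = r \left(-5 + r\right)$
$z{\left(k \right)} = \frac{1}{5} + \frac{k^{2}}{5}$ ($z{\left(k \right)} = \frac{3}{5} + \frac{k k - 2}{5} = \frac{3}{5} + \frac{k^{2} - 2}{5} = \frac{3}{5} + \frac{-2 + k^{2}}{5} = \frac{3}{5} + \left(- \frac{2}{5} + \frac{k^{2}}{5}\right) = \frac{1}{5} + \frac{k^{2}}{5}$)
$\frac{M{\left(-13,7 \right)} + y{\left(-38 \right)}}{\frac{348}{I{\left(68,61 \right)}} + z{\left(61 \right)}} = \frac{-26 + \left(-38\right)^{2}}{\frac{348}{61 \left(-5 + 61\right)} + \left(\frac{1}{5} + \frac{61^{2}}{5}\right)} = \frac{-26 + 1444}{\frac{348}{61 \cdot 56} + \left(\frac{1}{5} + \frac{1}{5} \cdot 3721\right)} = \frac{1418}{\frac{348}{3416} + \left(\frac{1}{5} + \frac{3721}{5}\right)} = \frac{1418}{348 \cdot \frac{1}{3416} + \frac{3722}{5}} = \frac{1418}{\frac{87}{854} + \frac{3722}{5}} = \frac{1418}{\frac{3179023}{4270}} = 1418 \cdot \frac{4270}{3179023} = \frac{6054860}{3179023}$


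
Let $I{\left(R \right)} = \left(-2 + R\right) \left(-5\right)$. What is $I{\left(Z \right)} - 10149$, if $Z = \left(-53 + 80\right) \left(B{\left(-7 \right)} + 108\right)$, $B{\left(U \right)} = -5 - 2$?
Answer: $-23774$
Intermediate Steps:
$B{\left(U \right)} = -7$
$Z = 2727$ ($Z = \left(-53 + 80\right) \left(-7 + 108\right) = 27 \cdot 101 = 2727$)
$I{\left(R \right)} = 10 - 5 R$
$I{\left(Z \right)} - 10149 = \left(10 - 13635\right) - 10149 = -13625 - 10149 = -23774$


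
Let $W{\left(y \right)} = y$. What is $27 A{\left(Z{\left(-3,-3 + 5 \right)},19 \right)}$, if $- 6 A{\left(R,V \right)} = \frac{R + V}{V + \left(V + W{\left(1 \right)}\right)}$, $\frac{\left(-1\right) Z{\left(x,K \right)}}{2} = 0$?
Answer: $- \frac{57}{26} \approx -2.1923$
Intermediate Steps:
$Z{\left(x,K \right)} = 0$ ($Z{\left(x,K \right)} = \left(-2\right) 0 = 0$)
$A{\left(R,V \right)} = - \frac{R + V}{6 \left(1 + 2 V\right)}$ ($A{\left(R,V \right)} = - \frac{\left(R + V\right) \frac{1}{V + \left(V + 1\right)}}{6} = - \frac{\left(R + V\right) \frac{1}{V + \left(1 + V\right)}}{6} = - \frac{\left(R + V\right) \frac{1}{1 + 2 V}}{6} = - \frac{\frac{1}{1 + 2 V} \left(R + V\right)}{6} = - \frac{R + V}{6 \left(1 + 2 V\right)}$)
$27 A{\left(Z{\left(-3,-3 + 5 \right)},19 \right)} = 27 \frac{\left(-1\right) 0 - 19}{6 \left(1 + 2 \cdot 19\right)} = 27 \frac{0 - 19}{6 \left(1 + 38\right)} = 27 \cdot \frac{1}{6} \cdot \frac{1}{39} \left(-19\right) = 27 \left(- \frac{19}{234}\right) = - \frac{57}{26}$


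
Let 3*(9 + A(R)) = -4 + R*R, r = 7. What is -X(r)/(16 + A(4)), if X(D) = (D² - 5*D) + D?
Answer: -21/11 ≈ -1.9091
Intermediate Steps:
A(R) = -31/3 + R²/3 (A(R) = -9 + (-4 + R*R)/3 = -9 + (-4 + R²)/3 = -9 + (-4/3 + R²/3) = -31/3 + R²/3)
X(D) = D² - 4*D
-X(r)/(16 + A(4)) = -7*(-4 + 7)/(16 + (-31/3 + (⅓)*4²)) = -7*3/(16 + (-31/3 + (⅓)*16)) = -21/(16 + (-31/3 + 16/3)) = -21/(16 - 5) = -21/11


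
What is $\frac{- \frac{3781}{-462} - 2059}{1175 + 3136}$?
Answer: $- \frac{947477}{1991682} \approx -0.47572$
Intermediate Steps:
$\frac{- \frac{3781}{-462} - 2059}{1175 + 3136} = \frac{\left(-3781\right) \left(- \frac{1}{462}\right) - 2059}{4311} = \left(\frac{3781}{462} - 2059\right) \frac{1}{4311} = \left(- \frac{947477}{462}\right) \frac{1}{4311} = - \frac{947477}{1991682}$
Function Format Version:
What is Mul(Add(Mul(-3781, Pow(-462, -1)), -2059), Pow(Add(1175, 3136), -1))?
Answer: Rational(-947477, 1991682) ≈ -0.47572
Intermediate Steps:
Mul(Add(Mul(-3781, Pow(-462, -1)), -2059), Pow(Add(1175, 3136), -1)) = Mul(Add(Mul(-3781, Rational(-1, 462)), -2059), Pow(4311, -1)) = Mul(Add(Rational(3781, 462), -2059), Rational(1, 4311)) = Mul(Rational(-947477, 462), Rational(1, 4311)) = Rational(-947477, 1991682)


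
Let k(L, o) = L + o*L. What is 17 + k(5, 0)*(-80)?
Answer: -383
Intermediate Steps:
k(L, o) = L + L*o
17 + k(5, 0)*(-80) = 17 + (5*(1 + 0))*(-80) = 17 + (5*1)*(-80) = 17 + 5*(-80) = 17 - 400 = -383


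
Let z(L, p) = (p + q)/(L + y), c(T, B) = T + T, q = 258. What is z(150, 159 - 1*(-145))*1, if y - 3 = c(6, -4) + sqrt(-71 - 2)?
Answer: 46365/13649 - 281*I*sqrt(73)/13649 ≈ 3.397 - 0.1759*I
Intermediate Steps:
c(T, B) = 2*T
y = 15 + I*sqrt(73) (y = 3 + (2*6 + sqrt(-71 - 2)) = 3 + (12 + sqrt(-73)) = 3 + (12 + I*sqrt(73)) = 15 + I*sqrt(73) ≈ 15.0 + 8.544*I)
z(L, p) = (258 + p)/(15 + L + I*sqrt(73)) (z(L, p) = (p + 258)/(L + (15 + I*sqrt(73))) = (258 + p)/(15 + L + I*sqrt(73)))
z(150, 159 - 1*(-145))*1 = ((258 + (159 - 1*(-145)))/(15 + 150 + I*sqrt(73)))*1 = ((258 + (159 + 145))/(165 + I*sqrt(73)))*1 = ((258 + 304)/(165 + I*sqrt(73)))*1 = (562/(165 + I*sqrt(73)))*1 = 562/(165 + I*sqrt(73))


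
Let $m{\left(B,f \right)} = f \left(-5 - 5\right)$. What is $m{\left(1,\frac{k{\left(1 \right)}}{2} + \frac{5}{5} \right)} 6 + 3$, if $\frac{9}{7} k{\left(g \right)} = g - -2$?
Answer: $-127$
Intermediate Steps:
$k{\left(g \right)} = \frac{14}{9} + \frac{7 g}{9}$ ($k{\left(g \right)} = \frac{7 \left(g - -2\right)}{9} = \frac{7 \left(g + 2\right)}{9} = \frac{7 \left(2 + g\right)}{9} = \frac{14}{9} + \frac{7 g}{9}$)
$m{\left(B,f \right)} = - 10 f$ ($m{\left(B,f \right)} = f \left(-10\right) = - 10 f$)
$m{\left(1,\frac{k{\left(1 \right)}}{2} + \frac{5}{5} \right)} 6 + 3 = - 10 \left(\frac{\frac{14}{9} + \frac{7}{9} \cdot 1}{2} + \frac{5}{5}\right) 6 + 3 = - 10 \left(\left(\frac{14}{9} + \frac{7}{9}\right) \frac{1}{2} + 5 \cdot \frac{1}{5}\right) 6 + 3 = - 10 \left(\frac{7}{3} \cdot \frac{1}{2} + 1\right) 6 + 3 = - 10 \left(\frac{7}{6} + 1\right) 6 + 3 = \left(-10\right) \frac{13}{6} \cdot 6 + 3 = \left(- \frac{65}{3}\right) 6 + 3 = -130 + 3 = -127$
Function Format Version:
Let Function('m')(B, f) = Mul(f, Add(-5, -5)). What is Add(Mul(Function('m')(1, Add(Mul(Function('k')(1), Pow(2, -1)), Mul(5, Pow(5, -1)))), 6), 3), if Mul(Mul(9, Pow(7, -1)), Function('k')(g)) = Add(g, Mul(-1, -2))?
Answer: -127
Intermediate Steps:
Function('k')(g) = Add(Rational(14, 9), Mul(Rational(7, 9), g)) (Function('k')(g) = Mul(Rational(7, 9), Add(g, Mul(-1, -2))) = Mul(Rational(7, 9), Add(g, 2)) = Mul(Rational(7, 9), Add(2, g)) = Add(Rational(14, 9), Mul(Rational(7, 9), g)))
Function('m')(B, f) = Mul(-10, f) (Function('m')(B, f) = Mul(f, -10) = Mul(-10, f))
Add(Mul(Function('m')(1, Add(Mul(Function('k')(1), Pow(2, -1)), Mul(5, Pow(5, -1)))), 6), 3) = Add(Mul(Mul(-10, Add(Mul(Add(Rational(14, 9), Mul(Rational(7, 9), 1)), Pow(2, -1)), Mul(5, Pow(5, -1)))), 6), 3) = Add(Mul(Mul(-10, Add(Mul(Add(Rational(14, 9), Rational(7, 9)), Rational(1, 2)), Mul(5, Rational(1, 5)))), 6), 3) = Add(Mul(Mul(-10, Add(Mul(Rational(7, 3), Rational(1, 2)), 1)), 6), 3) = Add(Mul(Mul(-10, Add(Rational(7, 6), 1)), 6), 3) = Add(Mul(Mul(-10, Rational(13, 6)), 6), 3) = Add(Mul(Rational(-65, 3), 6), 3) = Add(-130, 3) = -127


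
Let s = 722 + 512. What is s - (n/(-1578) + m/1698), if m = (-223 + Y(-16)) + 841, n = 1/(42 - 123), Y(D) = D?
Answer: 44624032907/36172494 ≈ 1233.6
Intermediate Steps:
n = -1/81 (n = 1/(-81) = -1/81 ≈ -0.012346)
m = 602 (m = (-223 - 16) + 841 = -239 + 841 = 602)
s = 1234
s - (n/(-1578) + m/1698) = 1234 - (-1/81/(-1578) + 602/1698) = 1234 - (-1/81*(-1/1578) + 602*(1/1698)) = 1234 - (1/127818 + 301/849) = 1234 - 1*12824689/36172494 = 1234 - 12824689/36172494 = 44624032907/36172494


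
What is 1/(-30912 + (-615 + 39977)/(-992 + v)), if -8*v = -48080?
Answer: -2509/77538527 ≈ -3.2358e-5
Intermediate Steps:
v = 6010 (v = -1/8*(-48080) = 6010)
1/(-30912 + (-615 + 39977)/(-992 + v)) = 1/(-30912 + (-615 + 39977)/(-992 + 6010)) = 1/(-30912 + 39362/5018) = 1/(-30912 + 39362*(1/5018)) = 1/(-30912 + 19681/2509) = 1/(-77538527/2509) = -2509/77538527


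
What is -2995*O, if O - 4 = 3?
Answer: -20965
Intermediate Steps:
O = 7 (O = 4 + 3 = 7)
-2995*O = -2995*7 = -20965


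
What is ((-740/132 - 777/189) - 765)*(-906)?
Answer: 23162494/33 ≈ 7.0189e+5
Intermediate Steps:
((-740/132 - 777/189) - 765)*(-906) = ((-740*1/132 - 777*1/189) - 765)*(-906) = ((-185/33 - 37/9) - 765)*(-906) = (-962/99 - 765)*(-906) = -76697/99*(-906) = 23162494/33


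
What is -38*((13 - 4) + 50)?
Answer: -2242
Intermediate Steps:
-38*((13 - 4) + 50) = -38*(9 + 50) = -38*59 = -2242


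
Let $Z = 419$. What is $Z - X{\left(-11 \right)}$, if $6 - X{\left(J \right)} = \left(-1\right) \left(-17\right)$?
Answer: $430$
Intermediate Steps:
$X{\left(J \right)} = -11$ ($X{\left(J \right)} = 6 - \left(-1\right) \left(-17\right) = 6 - 17 = -11$)
$Z - X{\left(-11 \right)} = 419 - -11 = 419 + 11 = 430$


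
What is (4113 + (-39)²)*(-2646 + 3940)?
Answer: 7290396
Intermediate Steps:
(4113 + (-39)²)*(-2646 + 3940) = (4113 + 1521)*1294 = 5634*1294 = 7290396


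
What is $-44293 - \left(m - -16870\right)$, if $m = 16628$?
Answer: $-77791$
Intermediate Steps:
$-44293 - \left(m - -16870\right) = -44293 - \left(16628 - -16870\right) = -44293 - \left(16628 + 16870\right) = -44293 - 33498 = -77791$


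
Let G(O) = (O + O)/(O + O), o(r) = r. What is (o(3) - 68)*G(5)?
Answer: -65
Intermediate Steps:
G(O) = 1 (G(O) = (2*O)/((2*O)) = (2*O)*(1/(2*O)) = 1)
(o(3) - 68)*G(5) = (3 - 68)*1 = -65*1 = -65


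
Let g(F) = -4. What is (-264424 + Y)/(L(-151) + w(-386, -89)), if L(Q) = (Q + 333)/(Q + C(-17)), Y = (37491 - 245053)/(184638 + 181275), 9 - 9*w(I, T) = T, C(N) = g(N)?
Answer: -7498619967235/275491832 ≈ -27219.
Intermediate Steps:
C(N) = -4
w(I, T) = 1 - T/9
Y = -207562/365913 ≈ -0.56724
L(Q) = (333 + Q)/(-4 + Q) (L(Q) = (Q + 333)/(Q - 4) = (333 + Q)/(-4 + Q))
(-264424 + Y)/(L(-151) + w(-386, -89)) = (-264424 - 207562/365913)/((333 - 151)/(-4 - 151) + (1 - 1/9*(-89))) = -96756386674/(365913*(182/(-155) + (1 + 89/9))) = -96756386674/(365913*(-1/155*182 + 98/9)) = -96756386674/(365913*(-182/155 + 98/9)) = -96756386674/(365913*13552/1395) = -96756386674/365913*1395/13552 = -7498619967235/275491832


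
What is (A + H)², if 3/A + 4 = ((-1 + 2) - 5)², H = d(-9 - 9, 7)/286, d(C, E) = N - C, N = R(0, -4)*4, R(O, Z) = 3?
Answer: 41209/327184 ≈ 0.12595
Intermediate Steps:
N = 12 (N = 3*4 = 12)
d(C, E) = 12 - C
H = 15/143 (H = (12 - (-9 - 9))/286 = (12 - 1*(-18))*(1/286) = (12 + 18)*(1/286) = 30*(1/286) = 15/143 ≈ 0.10490)
A = ¼ (A = 3/(-4 + ((-1 + 2) - 5)²) = 3/(-4 + (1 - 5)²) = 3/(-4 + (-4)²) = 3/(-4 + 16) = 3/12 = 3*(1/12) = ¼ ≈ 0.25000)
(A + H)² = (¼ + 15/143)² = (203/572)² = 41209/327184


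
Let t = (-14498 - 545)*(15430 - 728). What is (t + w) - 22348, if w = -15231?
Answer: -221199765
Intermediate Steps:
t = -221162186 (t = -15043*14702 = -221162186)
(t + w) - 22348 = (-221162186 - 15231) - 22348 = -221177417 - 22348 = -221199765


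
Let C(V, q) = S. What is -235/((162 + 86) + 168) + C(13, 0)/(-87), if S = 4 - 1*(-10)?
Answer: -26269/36192 ≈ -0.72582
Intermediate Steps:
S = 14 (S = 4 + 10 = 14)
C(V, q) = 14
-235/((162 + 86) + 168) + C(13, 0)/(-87) = -235/((162 + 86) + 168) + 14/(-87) = -235/(248 + 168) + 14*(-1/87) = -235/416 - 14/87 = -26269/36192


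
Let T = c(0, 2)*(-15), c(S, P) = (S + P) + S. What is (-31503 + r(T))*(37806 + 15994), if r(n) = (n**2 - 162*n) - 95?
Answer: -1390084400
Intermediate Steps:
c(S, P) = P + 2*S (c(S, P) = (P + S) + S = P + 2*S)
T = -30 (T = (2 + 2*0)*(-15) = (2 + 0)*(-15) = 2*(-15) = -30)
r(n) = -95 + n**2 - 162*n
(-31503 + r(T))*(37806 + 15994) = (-31503 + (-95 + (-30)**2 - 162*(-30)))*(37806 + 15994) = (-31503 + (-95 + 900 + 4860))*53800 = (-31503 + 5665)*53800 = -25838*53800 = -1390084400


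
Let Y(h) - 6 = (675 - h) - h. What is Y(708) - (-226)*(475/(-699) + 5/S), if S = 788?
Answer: -244324375/275406 ≈ -887.14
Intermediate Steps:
Y(h) = 681 - 2*h (Y(h) = 6 + ((675 - h) - h) = 6 + (675 - 2*h) = 681 - 2*h)
Y(708) - (-226)*(475/(-699) + 5/S) = (681 - 2*708) - (-226)*(475/(-699) + 5/788) = (681 - 1416) - (-226)*(475*(-1/699) + 5*(1/788)) = -735 - (-226)*(-475/699 + 5/788) = -735 - (-226)*(-370805)/550812 = -735 - 1*41900965/275406 = -735 - 41900965/275406 = -244324375/275406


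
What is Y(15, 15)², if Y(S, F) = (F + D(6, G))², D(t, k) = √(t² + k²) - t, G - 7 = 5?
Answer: 126441 + 56376*√5 ≈ 2.5250e+5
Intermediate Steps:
G = 12 (G = 7 + 5 = 12)
D(t, k) = √(k² + t²) - t
Y(S, F) = (-6 + F + 6*√5)² (Y(S, F) = (F + (√(12² + 6²) - 1*6))² = (F + (√(144 + 36) - 6))² = (F + (√180 - 6))² = (F + (6*√5 - 6))² = (F + (-6 + 6*√5))² = (-6 + F + 6*√5)²)
Y(15, 15)² = ((-6 + 15 + 6*√5)²)² = ((9 + 6*√5)²)² = (9 + 6*√5)⁴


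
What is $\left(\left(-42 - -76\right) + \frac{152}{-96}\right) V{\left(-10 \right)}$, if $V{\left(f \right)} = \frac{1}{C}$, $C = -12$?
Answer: $- \frac{389}{144} \approx -2.7014$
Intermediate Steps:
$V{\left(f \right)} = - \frac{1}{12}$ ($V{\left(f \right)} = \frac{1}{-12} = - \frac{1}{12}$)
$\left(\left(-42 - -76\right) + \frac{152}{-96}\right) V{\left(-10 \right)} = \left(\left(-42 - -76\right) + \frac{152}{-96}\right) \left(- \frac{1}{12}\right) = \left(\left(-42 + 76\right) + 152 \left(- \frac{1}{96}\right)\right) \left(- \frac{1}{12}\right) = \left(34 - \frac{19}{12}\right) \left(- \frac{1}{12}\right) = \frac{389}{12} \left(- \frac{1}{12}\right) = - \frac{389}{144}$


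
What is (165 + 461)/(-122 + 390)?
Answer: 313/134 ≈ 2.3358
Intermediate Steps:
(165 + 461)/(-122 + 390) = 626/268 = 626*(1/268) = 313/134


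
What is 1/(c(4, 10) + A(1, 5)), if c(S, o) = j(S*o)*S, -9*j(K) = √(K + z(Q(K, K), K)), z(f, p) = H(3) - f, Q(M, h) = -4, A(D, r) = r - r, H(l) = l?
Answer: -9*√47/188 ≈ -0.32820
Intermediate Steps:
A(D, r) = 0
z(f, p) = 3 - f
j(K) = -√(7 + K)/9 (j(K) = -√(K + (3 - 1*(-4)))/9 = -√(K + (3 + 4))/9 = -√(K + 7)/9 = -√(7 + K)/9)
c(S, o) = -S*√(7 + S*o)/9 (c(S, o) = (-√(7 + S*o)/9)*S = -S*√(7 + S*o)/9)
1/(c(4, 10) + A(1, 5)) = 1/(-⅑*4*√(7 + 4*10) + 0) = 1/(-⅑*4*√(7 + 40) + 0) = 1/(-⅑*4*√47 + 0) = 1/(-4*√47/9 + 0) = 1/(-4*√47/9) = -9*√47/188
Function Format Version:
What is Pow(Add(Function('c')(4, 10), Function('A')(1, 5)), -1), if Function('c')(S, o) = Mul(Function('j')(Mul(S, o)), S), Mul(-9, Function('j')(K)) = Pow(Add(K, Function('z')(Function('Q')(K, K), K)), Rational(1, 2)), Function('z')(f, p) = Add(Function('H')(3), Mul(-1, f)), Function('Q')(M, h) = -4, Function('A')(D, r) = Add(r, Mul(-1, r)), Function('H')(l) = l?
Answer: Mul(Rational(-9, 188), Pow(47, Rational(1, 2))) ≈ -0.32820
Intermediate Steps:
Function('A')(D, r) = 0
Function('z')(f, p) = Add(3, Mul(-1, f))
Function('j')(K) = Mul(Rational(-1, 9), Pow(Add(7, K), Rational(1, 2))) (Function('j')(K) = Mul(Rational(-1, 9), Pow(Add(K, Add(3, Mul(-1, -4))), Rational(1, 2))) = Mul(Rational(-1, 9), Pow(Add(K, Add(3, 4)), Rational(1, 2))) = Mul(Rational(-1, 9), Pow(Add(K, 7), Rational(1, 2))) = Mul(Rational(-1, 9), Pow(Add(7, K), Rational(1, 2))))
Function('c')(S, o) = Mul(Rational(-1, 9), S, Pow(Add(7, Mul(S, o)), Rational(1, 2))) (Function('c')(S, o) = Mul(Mul(Rational(-1, 9), Pow(Add(7, Mul(S, o)), Rational(1, 2))), S) = Mul(Rational(-1, 9), S, Pow(Add(7, Mul(S, o)), Rational(1, 2))))
Pow(Add(Function('c')(4, 10), Function('A')(1, 5)), -1) = Pow(Add(Mul(Rational(-1, 9), 4, Pow(Add(7, Mul(4, 10)), Rational(1, 2))), 0), -1) = Pow(Add(Mul(Rational(-1, 9), 4, Pow(Add(7, 40), Rational(1, 2))), 0), -1) = Pow(Add(Mul(Rational(-1, 9), 4, Pow(47, Rational(1, 2))), 0), -1) = Pow(Add(Mul(Rational(-4, 9), Pow(47, Rational(1, 2))), 0), -1) = Pow(Mul(Rational(-4, 9), Pow(47, Rational(1, 2))), -1) = Mul(Rational(-9, 188), Pow(47, Rational(1, 2)))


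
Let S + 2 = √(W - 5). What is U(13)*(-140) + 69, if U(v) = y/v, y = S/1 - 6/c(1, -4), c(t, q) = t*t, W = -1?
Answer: 2017/13 - 140*I*√6/13 ≈ 155.15 - 26.379*I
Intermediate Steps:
c(t, q) = t²
S = -2 + I*√6 (S = -2 + √(-1 - 5) = -2 + √(-6) = -2 + I*√6 ≈ -2.0 + 2.4495*I)
y = -8 + I*√6 (y = (-2 + I*√6)/1 - 6/(1²) = (-2 + I*√6)*1 - 6/1 = (-2 + I*√6) - 6*1 = (-2 + I*√6) - 6 = -8 + I*√6 ≈ -8.0 + 2.4495*I)
U(v) = (-8 + I*√6)/v
U(13)*(-140) + 69 = ((-8 + I*√6)/13)*(-140) + 69 = (-8/13 + I*√6/13)*(-140) + 69 = (1120/13 - 140*I*√6/13) + 69 = 2017/13 - 140*I*√6/13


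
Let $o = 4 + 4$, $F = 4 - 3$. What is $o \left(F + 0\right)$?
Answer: $8$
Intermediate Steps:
$F = 1$
$o = 8$
$o \left(F + 0\right) = 8 \left(1 + 0\right) = 8 \cdot 1 = 8$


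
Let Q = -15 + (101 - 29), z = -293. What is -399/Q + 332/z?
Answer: -2383/293 ≈ -8.1331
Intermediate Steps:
Q = 57 (Q = -15 + 72 = 57)
-399/Q + 332/z = -399/57 + 332/(-293) = -399*1/57 + 332*(-1/293) = -7 - 332/293 = -2383/293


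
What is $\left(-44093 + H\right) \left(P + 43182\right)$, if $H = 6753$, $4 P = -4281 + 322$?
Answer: $-1575458615$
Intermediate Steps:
$P = - \frac{3959}{4}$ ($P = \frac{-4281 + 322}{4} = \frac{1}{4} \left(-3959\right) = - \frac{3959}{4} \approx -989.75$)
$\left(-44093 + H\right) \left(P + 43182\right) = \left(-44093 + 6753\right) \left(- \frac{3959}{4} + 43182\right) = \left(-37340\right) \frac{168769}{4} = -1575458615$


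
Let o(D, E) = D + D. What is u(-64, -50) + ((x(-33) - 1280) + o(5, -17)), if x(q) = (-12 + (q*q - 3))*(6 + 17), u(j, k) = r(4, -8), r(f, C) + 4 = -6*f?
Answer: 23404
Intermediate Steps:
r(f, C) = -4 - 6*f
o(D, E) = 2*D
u(j, k) = -28 (u(j, k) = -4 - 6*4 = -4 - 24 = -28)
x(q) = -345 + 23*q² (x(q) = (-12 + (q² - 3))*23 = (-12 + (-3 + q²))*23 = (-15 + q²)*23 = -345 + 23*q²)
u(-64, -50) + ((x(-33) - 1280) + o(5, -17)) = -28 + (((-345 + 23*(-33)²) - 1280) + 2*5) = -28 + (((-345 + 23*1089) - 1280) + 10) = -28 + (((-345 + 25047) - 1280) + 10) = -28 + ((24702 - 1280) + 10) = -28 + (23422 + 10) = -28 + 23432 = 23404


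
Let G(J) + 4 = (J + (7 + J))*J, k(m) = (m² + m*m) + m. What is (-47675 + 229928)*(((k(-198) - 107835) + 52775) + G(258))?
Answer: 28810554240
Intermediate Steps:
k(m) = m + 2*m² (k(m) = (m² + m²) + m = 2*m² + m = m + 2*m²)
G(J) = -4 + J*(7 + 2*J) (G(J) = -4 + (J + (7 + J))*J = -4 + (7 + 2*J)*J = -4 + J*(7 + 2*J))
(-47675 + 229928)*(((k(-198) - 107835) + 52775) + G(258)) = (-47675 + 229928)*(((-198*(1 + 2*(-198)) - 107835) + 52775) + (-4 + 2*258² + 7*258)) = 182253*(((-198*(1 - 396) - 107835) + 52775) + (-4 + 2*66564 + 1806)) = 182253*(((-198*(-395) - 107835) + 52775) + (-4 + 133128 + 1806)) = 182253*(((78210 - 107835) + 52775) + 134930) = 182253*((-29625 + 52775) + 134930) = 182253*(23150 + 134930) = 182253*158080 = 28810554240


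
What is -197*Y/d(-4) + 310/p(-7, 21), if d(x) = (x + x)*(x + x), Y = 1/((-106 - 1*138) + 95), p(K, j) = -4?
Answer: -738843/9536 ≈ -77.479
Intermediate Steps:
Y = -1/149 (Y = 1/((-106 - 138) + 95) = 1/(-244 + 95) = 1/(-149) = -1/149 ≈ -0.0067114)
d(x) = 4*x² (d(x) = (2*x)*(2*x) = 4*x²)
-197*Y/d(-4) + 310/p(-7, 21) = -197/((4*(-4)²)/(-1/149)) + 310/(-4) = -197/((4*16)*(-149)) + 310*(-¼) = -197/(64*(-149)) - 155/2 = -197/(-9536) - 155/2 = -197*(-1/9536) - 155/2 = 197/9536 - 155/2 = -738843/9536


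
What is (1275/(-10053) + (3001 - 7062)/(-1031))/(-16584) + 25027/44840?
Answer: 179168761796671/321142659154920 ≈ 0.55791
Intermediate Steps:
(1275/(-10053) + (3001 - 7062)/(-1031))/(-16584) + 25027/44840 = (1275*(-1/10053) - 4061*(-1/1031))*(-1/16584) + 25027*(1/44840) = (-425/3351 + 4061/1031)*(-1/16584) + 25027/44840 = (13170236/3454881)*(-1/16584) + 25027/44840 = -3292559/14323936626 + 25027/44840 = 179168761796671/321142659154920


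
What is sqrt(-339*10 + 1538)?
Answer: 2*I*sqrt(463) ≈ 43.035*I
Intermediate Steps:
sqrt(-339*10 + 1538) = sqrt(-3390 + 1538) = sqrt(-1852) = 2*I*sqrt(463)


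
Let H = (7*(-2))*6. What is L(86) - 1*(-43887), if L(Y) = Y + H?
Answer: 43889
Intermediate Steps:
H = -84 (H = -14*6 = -84)
L(Y) = -84 + Y (L(Y) = Y - 84 = -84 + Y)
L(86) - 1*(-43887) = (-84 + 86) - 1*(-43887) = 2 + 43887 = 43889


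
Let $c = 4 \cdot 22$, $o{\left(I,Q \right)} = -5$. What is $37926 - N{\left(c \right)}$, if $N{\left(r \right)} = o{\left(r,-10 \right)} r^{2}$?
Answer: $76646$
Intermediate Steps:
$c = 88$
$N{\left(r \right)} = - 5 r^{2}$
$37926 - N{\left(c \right)} = 37926 - - 5 \cdot 88^{2} = 37926 - \left(-5\right) 7744 = 37926 - -38720 = 37926 + 38720 = 76646$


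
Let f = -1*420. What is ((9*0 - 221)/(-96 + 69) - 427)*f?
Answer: 1583120/9 ≈ 1.7590e+5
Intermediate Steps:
f = -420
((9*0 - 221)/(-96 + 69) - 427)*f = ((9*0 - 221)/(-96 + 69) - 427)*(-420) = ((0 - 221)/(-27) - 427)*(-420) = (-221*(-1/27) - 427)*(-420) = (221/27 - 427)*(-420) = -11308/27*(-420) = 1583120/9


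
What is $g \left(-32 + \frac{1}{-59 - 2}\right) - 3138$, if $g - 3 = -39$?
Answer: $- \frac{121110}{61} \approx -1985.4$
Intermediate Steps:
$g = -36$ ($g = 3 - 39 = -36$)
$g \left(-32 + \frac{1}{-59 - 2}\right) - 3138 = - 36 \left(-32 + \frac{1}{-59 - 2}\right) - 3138 = - 36 \left(-32 + \frac{1}{-61}\right) - 3138 = - 36 \left(-32 - \frac{1}{61}\right) - 3138 = \left(-36\right) \left(- \frac{1953}{61}\right) - 3138 = \frac{70308}{61} - 3138 = - \frac{121110}{61}$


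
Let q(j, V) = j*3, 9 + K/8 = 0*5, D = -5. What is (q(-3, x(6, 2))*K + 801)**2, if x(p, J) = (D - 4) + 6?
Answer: 2099601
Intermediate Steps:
K = -72 (K = -72 + 8*(0*5) = -72 + 8*0 = -72 + 0 = -72)
x(p, J) = -3 (x(p, J) = (-5 - 4) + 6 = -9 + 6 = -3)
q(j, V) = 3*j
(q(-3, x(6, 2))*K + 801)**2 = ((3*(-3))*(-72) + 801)**2 = (-9*(-72) + 801)**2 = (648 + 801)**2 = 1449**2 = 2099601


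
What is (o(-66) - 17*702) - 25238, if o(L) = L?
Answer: -37238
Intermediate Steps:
(o(-66) - 17*702) - 25238 = (-66 - 17*702) - 25238 = (-66 - 11934) - 25238 = -12000 - 25238 = -37238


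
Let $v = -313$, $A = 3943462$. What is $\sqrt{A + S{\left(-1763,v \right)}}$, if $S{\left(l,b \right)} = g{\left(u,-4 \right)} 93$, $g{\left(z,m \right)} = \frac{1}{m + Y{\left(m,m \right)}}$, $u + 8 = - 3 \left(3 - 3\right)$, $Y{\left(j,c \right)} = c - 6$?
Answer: $\frac{5 \sqrt{30916690}}{14} \approx 1985.8$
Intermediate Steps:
$Y{\left(j,c \right)} = -6 + c$ ($Y{\left(j,c \right)} = c - 6 = -6 + c$)
$u = -8$ ($u = -8 - 3 \left(3 - 3\right) = -8 - 0 = -8 + 0 = -8$)
$g{\left(z,m \right)} = \frac{1}{-6 + 2 m}$ ($g{\left(z,m \right)} = \frac{1}{m + \left(-6 + m\right)} = \frac{1}{-6 + 2 m}$)
$S{\left(l,b \right)} = - \frac{93}{14}$ ($S{\left(l,b \right)} = \frac{1}{2 \left(-3 - 4\right)} 93 = \frac{1}{2 \left(-7\right)} 93 = \frac{1}{2} \left(- \frac{1}{7}\right) 93 = \left(- \frac{1}{14}\right) 93 = - \frac{93}{14}$)
$\sqrt{A + S{\left(-1763,v \right)}} = \sqrt{3943462 - \frac{93}{14}} = \sqrt{\frac{55208375}{14}} = \frac{5 \sqrt{30916690}}{14}$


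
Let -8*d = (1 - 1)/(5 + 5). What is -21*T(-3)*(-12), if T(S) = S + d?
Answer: -756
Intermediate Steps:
d = 0 (d = -(1 - 1)/(8*(5 + 5)) = -0/10 = -⅛*0 = 0)
T(S) = S (T(S) = S + 0 = S)
-21*T(-3)*(-12) = -21*(-3)*(-12) = 63*(-12) = -756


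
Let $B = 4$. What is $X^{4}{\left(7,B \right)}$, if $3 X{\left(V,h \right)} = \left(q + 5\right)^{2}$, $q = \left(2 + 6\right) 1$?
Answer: $\frac{815730721}{81} \approx 1.0071 \cdot 10^{7}$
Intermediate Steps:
$q = 8$ ($q = 8 \cdot 1 = 8$)
$X{\left(V,h \right)} = \frac{169}{3}$ ($X{\left(V,h \right)} = \frac{\left(8 + 5\right)^{2}}{3} = \frac{13^{2}}{3} = \frac{1}{3} \cdot 169 = \frac{169}{3}$)
$X^{4}{\left(7,B \right)} = \left(\frac{169}{3}\right)^{4} = \frac{815730721}{81}$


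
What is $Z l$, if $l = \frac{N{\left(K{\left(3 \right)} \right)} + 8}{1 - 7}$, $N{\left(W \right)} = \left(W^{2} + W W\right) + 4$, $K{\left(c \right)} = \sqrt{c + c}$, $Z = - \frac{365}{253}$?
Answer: $\frac{1460}{253} \approx 5.7708$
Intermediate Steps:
$Z = - \frac{365}{253}$ ($Z = \left(-365\right) \frac{1}{253} = - \frac{365}{253} \approx -1.4427$)
$K{\left(c \right)} = \sqrt{2} \sqrt{c}$ ($K{\left(c \right)} = \sqrt{2 c} = \sqrt{2} \sqrt{c}$)
$N{\left(W \right)} = 4 + 2 W^{2}$ ($N{\left(W \right)} = \left(W^{2} + W^{2}\right) + 4 = 2 W^{2} + 4 = 4 + 2 W^{2}$)
$l = -4$ ($l = \frac{\left(4 + 2 \left(\sqrt{2} \sqrt{3}\right)^{2}\right) + 8}{1 - 7} = \frac{\left(4 + 2 \left(\sqrt{6}\right)^{2}\right) + 8}{-6} = \left(\left(4 + 2 \cdot 6\right) + 8\right) \left(- \frac{1}{6}\right) = \left(\left(4 + 12\right) + 8\right) \left(- \frac{1}{6}\right) = \left(16 + 8\right) \left(- \frac{1}{6}\right) = 24 \left(- \frac{1}{6}\right) = -4$)
$Z l = \left(- \frac{365}{253}\right) \left(-4\right) = \frac{1460}{253}$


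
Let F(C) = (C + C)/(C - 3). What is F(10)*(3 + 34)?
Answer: 740/7 ≈ 105.71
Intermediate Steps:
F(C) = 2*C/(-3 + C) (F(C) = (2*C)/(-3 + C) = 2*C/(-3 + C))
F(10)*(3 + 34) = (2*10/(-3 + 10))*(3 + 34) = (2*10/7)*37 = (2*10*(⅐))*37 = (20/7)*37 = 740/7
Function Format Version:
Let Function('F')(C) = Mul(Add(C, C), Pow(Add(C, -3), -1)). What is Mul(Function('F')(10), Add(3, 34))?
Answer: Rational(740, 7) ≈ 105.71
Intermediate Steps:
Function('F')(C) = Mul(2, C, Pow(Add(-3, C), -1)) (Function('F')(C) = Mul(Mul(2, C), Pow(Add(-3, C), -1)) = Mul(2, C, Pow(Add(-3, C), -1)))
Mul(Function('F')(10), Add(3, 34)) = Mul(Mul(2, 10, Pow(Add(-3, 10), -1)), Add(3, 34)) = Mul(Mul(2, 10, Pow(7, -1)), 37) = Mul(Mul(2, 10, Rational(1, 7)), 37) = Mul(Rational(20, 7), 37) = Rational(740, 7)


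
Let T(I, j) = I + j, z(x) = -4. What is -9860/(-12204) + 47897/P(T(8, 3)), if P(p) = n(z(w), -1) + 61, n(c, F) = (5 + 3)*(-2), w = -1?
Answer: 16249408/15255 ≈ 1065.2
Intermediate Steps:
n(c, F) = -16 (n(c, F) = 8*(-2) = -16)
P(p) = 45 (P(p) = -16 + 61 = 45)
-9860/(-12204) + 47897/P(T(8, 3)) = -9860/(-12204) + 47897/45 = -9860*(-1/12204) + 47897*(1/45) = 2465/3051 + 47897/45 = 16249408/15255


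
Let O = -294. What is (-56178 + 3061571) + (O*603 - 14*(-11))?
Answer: 2828265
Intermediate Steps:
(-56178 + 3061571) + (O*603 - 14*(-11)) = (-56178 + 3061571) + (-294*603 - 14*(-11)) = 3005393 + (-177282 + 154) = 3005393 - 177128 = 2828265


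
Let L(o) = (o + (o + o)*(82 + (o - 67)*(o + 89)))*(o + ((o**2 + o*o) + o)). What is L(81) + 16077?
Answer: 5299335777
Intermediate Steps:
L(o) = (o + 2*o*(82 + (-67 + o)*(89 + o)))*(2*o + 2*o**2) (L(o) = (o + (2*o)*(82 + (-67 + o)*(89 + o)))*(o + ((o**2 + o**2) + o)) = (o + 2*o*(82 + (-67 + o)*(89 + o)))*(o + (2*o**2 + o)) = (o + 2*o*(82 + (-67 + o)*(89 + o)))*(o + (o + 2*o**2)) = (o + 2*o*(82 + (-67 + o)*(89 + o)))*(2*o + 2*o**2))
L(81) + 16077 = 81**2*(-23522 - 23434*81 + 4*81**3 + 92*81**2) + 16077 = 6561*(-23522 - 1898154 + 4*531441 + 92*6561) + 16077 = 6561*(-23522 - 1898154 + 2125764 + 603612) + 16077 = 6561*807700 + 16077 = 5299319700 + 16077 = 5299335777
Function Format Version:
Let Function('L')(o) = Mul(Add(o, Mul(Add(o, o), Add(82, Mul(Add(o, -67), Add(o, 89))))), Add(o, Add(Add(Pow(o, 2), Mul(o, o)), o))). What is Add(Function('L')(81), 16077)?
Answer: 5299335777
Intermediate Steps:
Function('L')(o) = Mul(Add(o, Mul(2, o, Add(82, Mul(Add(-67, o), Add(89, o))))), Add(Mul(2, o), Mul(2, Pow(o, 2)))) (Function('L')(o) = Mul(Add(o, Mul(Mul(2, o), Add(82, Mul(Add(-67, o), Add(89, o))))), Add(o, Add(Add(Pow(o, 2), Pow(o, 2)), o))) = Mul(Add(o, Mul(2, o, Add(82, Mul(Add(-67, o), Add(89, o))))), Add(o, Add(Mul(2, Pow(o, 2)), o))) = Mul(Add(o, Mul(2, o, Add(82, Mul(Add(-67, o), Add(89, o))))), Add(o, Add(o, Mul(2, Pow(o, 2))))) = Mul(Add(o, Mul(2, o, Add(82, Mul(Add(-67, o), Add(89, o))))), Add(Mul(2, o), Mul(2, Pow(o, 2)))))
Add(Function('L')(81), 16077) = Add(Mul(Pow(81, 2), Add(-23522, Mul(-23434, 81), Mul(4, Pow(81, 3)), Mul(92, Pow(81, 2)))), 16077) = Add(Mul(6561, Add(-23522, -1898154, Mul(4, 531441), Mul(92, 6561))), 16077) = Add(Mul(6561, Add(-23522, -1898154, 2125764, 603612)), 16077) = Add(Mul(6561, 807700), 16077) = Add(5299319700, 16077) = 5299335777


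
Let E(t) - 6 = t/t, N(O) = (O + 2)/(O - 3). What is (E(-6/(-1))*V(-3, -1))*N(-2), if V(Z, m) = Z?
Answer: 0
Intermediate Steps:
N(O) = (2 + O)/(-3 + O)
E(t) = 7 (E(t) = 6 + t/t = 6 + 1 = 7)
(E(-6/(-1))*V(-3, -1))*N(-2) = (7*(-3))*((2 - 2)/(-3 - 2)) = -21*0/(-5) = -(-21)*0/5 = -21*0 = 0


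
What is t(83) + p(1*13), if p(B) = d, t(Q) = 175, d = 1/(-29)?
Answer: 5074/29 ≈ 174.97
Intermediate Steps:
d = -1/29 ≈ -0.034483
p(B) = -1/29
t(83) + p(1*13) = 175 - 1/29 = 5074/29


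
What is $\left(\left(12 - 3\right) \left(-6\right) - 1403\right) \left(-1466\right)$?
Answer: $2135962$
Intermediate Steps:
$\left(\left(12 - 3\right) \left(-6\right) - 1403\right) \left(-1466\right) = \left(9 \left(-6\right) - 1403\right) \left(-1466\right) = \left(-54 - 1403\right) \left(-1466\right) = \left(-1457\right) \left(-1466\right) = 2135962$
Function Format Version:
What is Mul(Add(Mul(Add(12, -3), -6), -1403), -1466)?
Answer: 2135962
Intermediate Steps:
Mul(Add(Mul(Add(12, -3), -6), -1403), -1466) = Mul(Add(Mul(9, -6), -1403), -1466) = Mul(Add(-54, -1403), -1466) = Mul(-1457, -1466) = 2135962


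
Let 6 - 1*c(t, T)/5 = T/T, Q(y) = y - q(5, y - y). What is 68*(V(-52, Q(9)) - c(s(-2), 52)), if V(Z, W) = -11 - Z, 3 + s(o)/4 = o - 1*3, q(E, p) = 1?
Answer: 1088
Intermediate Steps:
Q(y) = -1 + y (Q(y) = y - 1*1 = y - 1 = -1 + y)
s(o) = -24 + 4*o (s(o) = -12 + 4*(o - 1*3) = -12 + 4*(o - 3) = -12 + 4*(-3 + o) = -12 + (-12 + 4*o) = -24 + 4*o)
c(t, T) = 25 (c(t, T) = 30 - 5*T/T = 30 - 5*1 = 30 - 5 = 25)
68*(V(-52, Q(9)) - c(s(-2), 52)) = 68*((-11 - 1*(-52)) - 1*25) = 68*((-11 + 52) - 25) = 68*(41 - 25) = 68*16 = 1088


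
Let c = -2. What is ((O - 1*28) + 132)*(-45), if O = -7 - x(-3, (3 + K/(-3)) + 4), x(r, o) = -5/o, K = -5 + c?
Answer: -122895/28 ≈ -4389.1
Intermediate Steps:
K = -7 (K = -5 - 2 = -7)
O = -181/28 (O = -7 - (-5)/((3 - 7/(-3)) + 4) = -7 - (-5)/((3 - 7*(-⅓)) + 4) = -7 - (-5)/((3 + 7/3) + 4) = -7 - (-5)/(16/3 + 4) = -7 - (-5)/28/3 = -7 - (-5)*3/28 = -7 - 1*(-15/28) = -7 + 15/28 = -181/28 ≈ -6.4643)
((O - 1*28) + 132)*(-45) = ((-181/28 - 1*28) + 132)*(-45) = ((-181/28 - 28) + 132)*(-45) = (-965/28 + 132)*(-45) = (2731/28)*(-45) = -122895/28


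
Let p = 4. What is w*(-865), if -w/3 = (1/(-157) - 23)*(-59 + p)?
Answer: 515522700/157 ≈ 3.2836e+6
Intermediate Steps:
w = -595980/157 (w = -3*(1/(-157) - 23)*(-59 + 4) = -3*(-1/157 - 23)*(-55) = -(-10836)*(-55)/157 = -3*198660/157 = -595980/157 ≈ -3796.1)
w*(-865) = -595980/157*(-865) = 515522700/157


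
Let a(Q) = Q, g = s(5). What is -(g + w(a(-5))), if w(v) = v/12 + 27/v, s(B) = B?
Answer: 49/60 ≈ 0.81667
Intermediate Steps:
g = 5
w(v) = 27/v + v/12 (w(v) = v*(1/12) + 27/v = v/12 + 27/v = 27/v + v/12)
-(g + w(a(-5))) = -(5 + (27/(-5) + (1/12)*(-5))) = -(5 + (27*(-1/5) - 5/12)) = -(5 + (-27/5 - 5/12)) = -(5 - 349/60) = -1*(-49/60) = 49/60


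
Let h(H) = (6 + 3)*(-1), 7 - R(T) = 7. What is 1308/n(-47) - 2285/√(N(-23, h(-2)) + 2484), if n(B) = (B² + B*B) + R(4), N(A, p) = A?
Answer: 654/2209 - 2285*√2461/2461 ≈ -45.765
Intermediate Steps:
R(T) = 0 (R(T) = 7 - 1*7 = 7 - 7 = 0)
h(H) = -9 (h(H) = 9*(-1) = -9)
n(B) = 2*B² (n(B) = (B² + B*B) + 0 = (B² + B²) + 0 = 2*B² + 0 = 2*B²)
1308/n(-47) - 2285/√(N(-23, h(-2)) + 2484) = 1308/((2*(-47)²)) - 2285/√(-23 + 2484) = 1308/((2*2209)) - 2285*√2461/2461 = 1308/4418 - 2285*√2461/2461 = 1308*(1/4418) - 2285*√2461/2461 = 654/2209 - 2285*√2461/2461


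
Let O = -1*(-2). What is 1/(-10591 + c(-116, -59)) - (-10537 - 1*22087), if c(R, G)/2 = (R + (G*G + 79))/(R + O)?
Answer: 6602347229/202377 ≈ 32624.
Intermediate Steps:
O = 2
c(R, G) = 2*(79 + R + G²)/(2 + R) (c(R, G) = 2*((R + (G*G + 79))/(R + 2)) = 2*((R + (G² + 79))/(2 + R)) = 2*((R + (79 + G²))/(2 + R)) = 2*((79 + R + G²)/(2 + R)) = 2*(79 + R + G²)/(2 + R))
1/(-10591 + c(-116, -59)) - (-10537 - 1*22087) = 1/(-10591 + 2*(79 - 116 + (-59)²)/(2 - 116)) - (-10537 - 1*22087) = 1/(-10591 + 2*(79 - 116 + 3481)/(-114)) - (-10537 - 22087) = 1/(-10591 + 2*(-1/114)*3444) - 1*(-32624) = 1/(-10591 - 1148/19) + 32624 = 1/(-202377/19) + 32624 = -19/202377 + 32624 = 6602347229/202377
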